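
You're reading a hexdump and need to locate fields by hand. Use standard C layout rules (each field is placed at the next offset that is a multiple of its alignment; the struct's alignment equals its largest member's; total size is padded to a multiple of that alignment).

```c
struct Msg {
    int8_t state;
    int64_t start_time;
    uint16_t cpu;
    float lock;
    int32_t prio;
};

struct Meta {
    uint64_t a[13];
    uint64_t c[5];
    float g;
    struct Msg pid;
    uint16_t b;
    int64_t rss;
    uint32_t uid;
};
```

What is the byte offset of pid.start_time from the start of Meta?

160

Msg: @0: state [1B, align 1] → 1; +7 pad (align 8); @8: start_time [8B, align 8] → 16; @16: cpu [2B, align 2] → 18; +2 pad (align 4); @20: lock [4B, align 4] → 24; @24: prio [4B, align 4] → 28; +4 tail pad (align 8); size 32, align 8
@0: a [104B, align 8] → 104
@104: c [40B, align 8] → 144
@144: g [4B, align 4] → 148
+4 pad (align 8)
@152: pid [32B, align 8] → 184
within Msg: start_time at 8
152 + 8 = 160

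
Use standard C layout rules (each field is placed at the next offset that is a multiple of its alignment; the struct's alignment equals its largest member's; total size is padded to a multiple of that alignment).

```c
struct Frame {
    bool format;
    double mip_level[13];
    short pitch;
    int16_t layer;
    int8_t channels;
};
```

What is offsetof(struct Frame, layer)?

0..1  format  (1B, 1-aligned)
1..8  -- padding (7B)
8..112  mip_level  (104B, 8-aligned)
112..114  pitch  (2B, 2-aligned)
114..116  layer  (2B, 2-aligned)

114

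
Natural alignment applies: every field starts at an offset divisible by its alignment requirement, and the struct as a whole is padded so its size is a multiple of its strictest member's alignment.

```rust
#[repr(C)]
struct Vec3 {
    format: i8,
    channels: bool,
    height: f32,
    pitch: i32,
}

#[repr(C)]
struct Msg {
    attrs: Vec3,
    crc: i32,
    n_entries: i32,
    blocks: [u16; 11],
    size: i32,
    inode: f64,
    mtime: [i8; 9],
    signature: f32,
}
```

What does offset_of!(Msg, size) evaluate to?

44

Vec3: format at 0 (size 1, align 1) → ends 1; channels at 1 (size 1, align 1) → ends 2; pad 2 to align 4 for height; height at 4 (size 4, align 4) → ends 8; pitch at 8 (size 4, align 4) → ends 12; total 12 bytes, alignment 4
attrs at 0 (size 12, align 4) → ends 12
crc at 12 (size 4, align 4) → ends 16
n_entries at 16 (size 4, align 4) → ends 20
blocks at 20 (size 22, align 2) → ends 42
pad 2 to align 4 for size
size at 44 (size 4, align 4) → ends 48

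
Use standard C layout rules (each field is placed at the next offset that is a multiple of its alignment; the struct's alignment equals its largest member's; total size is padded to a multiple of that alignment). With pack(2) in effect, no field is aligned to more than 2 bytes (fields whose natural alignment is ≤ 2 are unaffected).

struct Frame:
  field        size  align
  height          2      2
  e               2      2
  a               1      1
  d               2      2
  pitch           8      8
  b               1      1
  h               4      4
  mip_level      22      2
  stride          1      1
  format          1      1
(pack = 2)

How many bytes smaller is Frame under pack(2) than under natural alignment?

2

natural layout:
  @0: height [2B, align 2] → 2
  @2: e [2B, align 2] → 4
  @4: a [1B, align 1] → 5
  +1 pad (align 2)
  @6: d [2B, align 2] → 8
  @8: pitch [8B, align 8] → 16
  @16: b [1B, align 1] → 17
  +3 pad (align 4)
  @20: h [4B, align 4] → 24
  @24: mip_level [22B, align 2] → 46
  @46: stride [1B, align 1] → 47
  @47: format [1B, align 1] → 48
  size 48, align 8
packed(2) layout:
  @0: height [2B, align 2] → 2
  @2: e [2B, align 2] → 4
  @4: a [1B, align 1] → 5
  +1 pad (align 2)
  @6: d [2B, align 2] → 8
  @8: pitch [8B, align 2] → 16
  @16: b [1B, align 1] → 17
  +1 pad (align 2)
  @18: h [4B, align 2] → 22
  @22: mip_level [22B, align 2] → 44
  @44: stride [1B, align 1] → 45
  @45: format [1B, align 1] → 46
  size 46, align 2
48 − 46 = 2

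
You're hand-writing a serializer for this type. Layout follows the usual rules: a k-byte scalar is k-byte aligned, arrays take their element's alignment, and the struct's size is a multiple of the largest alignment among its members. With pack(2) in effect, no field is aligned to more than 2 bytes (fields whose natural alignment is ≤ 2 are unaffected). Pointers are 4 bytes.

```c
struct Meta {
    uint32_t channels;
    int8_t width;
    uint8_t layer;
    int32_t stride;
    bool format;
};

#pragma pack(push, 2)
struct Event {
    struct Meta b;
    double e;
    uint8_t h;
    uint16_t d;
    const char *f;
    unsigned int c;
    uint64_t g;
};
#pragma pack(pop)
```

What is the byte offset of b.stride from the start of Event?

Meta: channels at 0 (size 4, align 4) → ends 4; width at 4 (size 1, align 1) → ends 5; layer at 5 (size 1, align 1) → ends 6; pad 2 to align 4 for stride; stride at 8 (size 4, align 4) → ends 12; format at 12 (size 1, align 1) → ends 13; tail pad 3 to reach multiple of 4; total 16 bytes, alignment 4
b at 0 (size 16, align 2) → ends 16
within Meta: stride at 8
0 + 8 = 8

8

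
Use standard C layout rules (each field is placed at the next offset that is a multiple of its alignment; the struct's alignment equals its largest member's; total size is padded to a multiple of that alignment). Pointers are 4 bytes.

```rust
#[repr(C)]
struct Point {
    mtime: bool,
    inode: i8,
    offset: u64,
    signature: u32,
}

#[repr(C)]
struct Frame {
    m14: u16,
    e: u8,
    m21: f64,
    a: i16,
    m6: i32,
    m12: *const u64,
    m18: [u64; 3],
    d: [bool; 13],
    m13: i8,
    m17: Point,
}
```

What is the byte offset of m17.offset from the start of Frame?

80

Point: mtime at 0 (size 1, align 1) → ends 1; inode at 1 (size 1, align 1) → ends 2; pad 6 to align 8 for offset; offset at 8 (size 8, align 8) → ends 16; signature at 16 (size 4, align 4) → ends 20; tail pad 4 to reach multiple of 8; total 24 bytes, alignment 8
m14 at 0 (size 2, align 2) → ends 2
e at 2 (size 1, align 1) → ends 3
pad 5 to align 8 for m21
m21 at 8 (size 8, align 8) → ends 16
a at 16 (size 2, align 2) → ends 18
pad 2 to align 4 for m6
m6 at 20 (size 4, align 4) → ends 24
m12 at 24 (size 4, align 4) → ends 28
pad 4 to align 8 for m18
m18 at 32 (size 24, align 8) → ends 56
d at 56 (size 13, align 1) → ends 69
m13 at 69 (size 1, align 1) → ends 70
pad 2 to align 8 for m17
m17 at 72 (size 24, align 8) → ends 96
within Point: offset at 8
72 + 8 = 80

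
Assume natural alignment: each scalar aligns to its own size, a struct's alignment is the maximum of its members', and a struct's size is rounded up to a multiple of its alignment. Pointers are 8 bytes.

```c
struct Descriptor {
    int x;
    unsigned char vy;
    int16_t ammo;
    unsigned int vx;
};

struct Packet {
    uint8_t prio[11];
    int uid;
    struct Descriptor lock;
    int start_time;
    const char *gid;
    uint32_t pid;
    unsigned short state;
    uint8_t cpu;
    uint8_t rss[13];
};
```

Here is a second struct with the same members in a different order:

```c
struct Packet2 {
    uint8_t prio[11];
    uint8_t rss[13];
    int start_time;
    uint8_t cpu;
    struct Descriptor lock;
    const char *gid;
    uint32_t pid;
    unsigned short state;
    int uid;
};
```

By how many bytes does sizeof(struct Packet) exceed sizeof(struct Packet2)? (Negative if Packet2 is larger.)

Descriptor: @0: x [4B, align 4] → 4; @4: vy [1B, align 1] → 5; +1 pad (align 2); @6: ammo [2B, align 2] → 8; @8: vx [4B, align 4] → 12; size 12, align 4
@0: prio [11B, align 1] → 11
+1 pad (align 4)
@12: uid [4B, align 4] → 16
@16: lock [12B, align 4] → 28
@28: start_time [4B, align 4] → 32
@32: gid [8B, align 8] → 40
@40: pid [4B, align 4] → 44
@44: state [2B, align 2] → 46
@46: cpu [1B, align 1] → 47
@47: rss [13B, align 1] → 60
+4 tail pad (align 8)
size 64, align 8
— Packet2 —
@0: prio [11B, align 1] → 11
@11: rss [13B, align 1] → 24
@24: start_time [4B, align 4] → 28
@28: cpu [1B, align 1] → 29
+3 pad (align 4)
@32: lock [12B, align 4] → 44
+4 pad (align 8)
@48: gid [8B, align 8] → 56
@56: pid [4B, align 4] → 60
@60: state [2B, align 2] → 62
+2 pad (align 4)
@64: uid [4B, align 4] → 68
+4 tail pad (align 8)
size 72, align 8
64 − 72 = -8

-8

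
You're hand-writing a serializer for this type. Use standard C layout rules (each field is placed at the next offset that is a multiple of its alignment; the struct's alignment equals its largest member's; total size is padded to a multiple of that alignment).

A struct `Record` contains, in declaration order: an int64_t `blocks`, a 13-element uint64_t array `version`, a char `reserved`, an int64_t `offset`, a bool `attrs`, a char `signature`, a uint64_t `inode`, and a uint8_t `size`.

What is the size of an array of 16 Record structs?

2432

@0: blocks [8B, align 8] → 8
@8: version [104B, align 8] → 112
@112: reserved [1B, align 1] → 113
+7 pad (align 8)
@120: offset [8B, align 8] → 128
@128: attrs [1B, align 1] → 129
@129: signature [1B, align 1] → 130
+6 pad (align 8)
@136: inode [8B, align 8] → 144
@144: size [1B, align 1] → 145
+7 tail pad (align 8)
size 152, align 8
array of 16: 16 × 152 = 2432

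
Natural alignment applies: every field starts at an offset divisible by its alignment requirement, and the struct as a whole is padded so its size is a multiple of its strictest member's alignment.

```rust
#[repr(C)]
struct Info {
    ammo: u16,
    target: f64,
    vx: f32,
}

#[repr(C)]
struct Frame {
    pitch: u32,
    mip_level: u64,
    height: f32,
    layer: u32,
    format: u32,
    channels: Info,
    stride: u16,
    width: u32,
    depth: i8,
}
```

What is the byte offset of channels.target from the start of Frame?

Info: @0: ammo [2B, align 2] → 2; +6 pad (align 8); @8: target [8B, align 8] → 16; @16: vx [4B, align 4] → 20; +4 tail pad (align 8); size 24, align 8
@0: pitch [4B, align 4] → 4
+4 pad (align 8)
@8: mip_level [8B, align 8] → 16
@16: height [4B, align 4] → 20
@20: layer [4B, align 4] → 24
@24: format [4B, align 4] → 28
+4 pad (align 8)
@32: channels [24B, align 8] → 56
within Info: target at 8
32 + 8 = 40

40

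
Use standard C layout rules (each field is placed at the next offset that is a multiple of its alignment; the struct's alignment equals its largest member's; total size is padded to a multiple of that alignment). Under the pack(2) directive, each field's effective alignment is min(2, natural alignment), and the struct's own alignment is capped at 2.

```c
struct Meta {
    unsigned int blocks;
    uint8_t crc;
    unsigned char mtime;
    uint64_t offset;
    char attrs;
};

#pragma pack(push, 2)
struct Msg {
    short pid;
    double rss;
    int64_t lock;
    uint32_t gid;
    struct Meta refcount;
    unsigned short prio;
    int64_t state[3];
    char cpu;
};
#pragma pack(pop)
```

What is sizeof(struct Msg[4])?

296

Meta: blocks at 0 (size 4, align 4) → ends 4; crc at 4 (size 1, align 1) → ends 5; mtime at 5 (size 1, align 1) → ends 6; pad 2 to align 8 for offset; offset at 8 (size 8, align 8) → ends 16; attrs at 16 (size 1, align 1) → ends 17; tail pad 7 to reach multiple of 8; total 24 bytes, alignment 8
pid at 0 (size 2, align 2) → ends 2
rss at 2 (size 8, align 2) → ends 10
lock at 10 (size 8, align 2) → ends 18
gid at 18 (size 4, align 2) → ends 22
refcount at 22 (size 24, align 2) → ends 46
prio at 46 (size 2, align 2) → ends 48
state at 48 (size 24, align 2) → ends 72
cpu at 72 (size 1, align 1) → ends 73
tail pad 1 to reach multiple of 2
total 74 bytes, alignment 2
array of 4: 4 × 74 = 296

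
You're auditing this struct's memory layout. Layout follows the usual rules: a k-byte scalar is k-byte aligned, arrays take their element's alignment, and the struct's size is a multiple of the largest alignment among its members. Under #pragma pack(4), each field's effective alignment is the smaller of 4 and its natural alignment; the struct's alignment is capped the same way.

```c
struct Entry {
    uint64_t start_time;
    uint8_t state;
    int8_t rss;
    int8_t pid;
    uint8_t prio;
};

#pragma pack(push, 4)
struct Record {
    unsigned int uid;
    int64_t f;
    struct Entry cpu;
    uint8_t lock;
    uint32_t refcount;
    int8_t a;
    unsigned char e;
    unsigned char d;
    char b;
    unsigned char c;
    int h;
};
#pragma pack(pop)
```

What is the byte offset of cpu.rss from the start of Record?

Entry: 0..8  start_time  (8B, 8-aligned); 8..9  state  (1B, 1-aligned); 9..10  rss  (1B, 1-aligned); 10..11  pid  (1B, 1-aligned); 11..12  prio  (1B, 1-aligned); 12..16  -- tail padding (4B); sizeof = 16, alignof = 8
0..4  uid  (4B, 4-aligned)
4..12  f  (8B, 4-aligned)
12..28  cpu  (16B, 4-aligned)
within Entry: rss at 9
12 + 9 = 21

21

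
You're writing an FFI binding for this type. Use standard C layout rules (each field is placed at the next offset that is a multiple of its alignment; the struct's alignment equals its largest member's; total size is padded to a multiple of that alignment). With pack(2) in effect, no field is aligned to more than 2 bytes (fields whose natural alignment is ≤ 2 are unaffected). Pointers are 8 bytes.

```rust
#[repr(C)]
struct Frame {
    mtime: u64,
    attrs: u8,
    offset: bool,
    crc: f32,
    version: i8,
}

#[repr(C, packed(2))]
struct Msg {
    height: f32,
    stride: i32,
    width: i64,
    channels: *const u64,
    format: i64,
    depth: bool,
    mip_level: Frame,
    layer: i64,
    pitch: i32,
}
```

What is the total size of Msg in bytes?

Frame: mtime at 0 (size 8, align 8) → ends 8; attrs at 8 (size 1, align 1) → ends 9; offset at 9 (size 1, align 1) → ends 10; pad 2 to align 4 for crc; crc at 12 (size 4, align 4) → ends 16; version at 16 (size 1, align 1) → ends 17; tail pad 7 to reach multiple of 8; total 24 bytes, alignment 8
height at 0 (size 4, align 2) → ends 4
stride at 4 (size 4, align 2) → ends 8
width at 8 (size 8, align 2) → ends 16
channels at 16 (size 8, align 2) → ends 24
format at 24 (size 8, align 2) → ends 32
depth at 32 (size 1, align 1) → ends 33
pad 1 to align 2 for mip_level
mip_level at 34 (size 24, align 2) → ends 58
layer at 58 (size 8, align 2) → ends 66
pitch at 66 (size 4, align 2) → ends 70
total 70 bytes, alignment 2

70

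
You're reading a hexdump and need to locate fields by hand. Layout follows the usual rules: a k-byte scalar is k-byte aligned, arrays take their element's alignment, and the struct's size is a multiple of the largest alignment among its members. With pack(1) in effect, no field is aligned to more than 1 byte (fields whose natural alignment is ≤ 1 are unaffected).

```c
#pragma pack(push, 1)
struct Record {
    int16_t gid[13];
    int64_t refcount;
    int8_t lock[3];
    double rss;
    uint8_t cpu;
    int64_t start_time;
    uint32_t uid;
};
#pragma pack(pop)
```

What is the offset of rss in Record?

gid at 0 (size 26, align 1) → ends 26
refcount at 26 (size 8, align 1) → ends 34
lock at 34 (size 3, align 1) → ends 37
rss at 37 (size 8, align 1) → ends 45

37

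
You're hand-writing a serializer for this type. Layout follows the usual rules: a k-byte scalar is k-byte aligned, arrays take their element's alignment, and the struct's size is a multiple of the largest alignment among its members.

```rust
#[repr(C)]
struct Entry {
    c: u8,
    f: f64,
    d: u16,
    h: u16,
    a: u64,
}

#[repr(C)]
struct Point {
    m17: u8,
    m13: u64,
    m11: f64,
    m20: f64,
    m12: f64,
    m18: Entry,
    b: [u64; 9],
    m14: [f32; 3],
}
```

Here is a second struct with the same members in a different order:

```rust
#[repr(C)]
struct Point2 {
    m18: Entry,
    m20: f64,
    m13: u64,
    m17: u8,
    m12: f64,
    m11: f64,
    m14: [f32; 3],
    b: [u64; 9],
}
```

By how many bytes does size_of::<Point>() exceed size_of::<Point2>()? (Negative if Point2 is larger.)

0

Entry: c at 0 (size 1, align 1) → ends 1; pad 7 to align 8 for f; f at 8 (size 8, align 8) → ends 16; d at 16 (size 2, align 2) → ends 18; h at 18 (size 2, align 2) → ends 20; pad 4 to align 8 for a; a at 24 (size 8, align 8) → ends 32; total 32 bytes, alignment 8
m17 at 0 (size 1, align 1) → ends 1
pad 7 to align 8 for m13
m13 at 8 (size 8, align 8) → ends 16
m11 at 16 (size 8, align 8) → ends 24
m20 at 24 (size 8, align 8) → ends 32
m12 at 32 (size 8, align 8) → ends 40
m18 at 40 (size 32, align 8) → ends 72
b at 72 (size 72, align 8) → ends 144
m14 at 144 (size 12, align 4) → ends 156
tail pad 4 to reach multiple of 8
total 160 bytes, alignment 8
— Point2 —
m18 at 0 (size 32, align 8) → ends 32
m20 at 32 (size 8, align 8) → ends 40
m13 at 40 (size 8, align 8) → ends 48
m17 at 48 (size 1, align 1) → ends 49
pad 7 to align 8 for m12
m12 at 56 (size 8, align 8) → ends 64
m11 at 64 (size 8, align 8) → ends 72
m14 at 72 (size 12, align 4) → ends 84
pad 4 to align 8 for b
b at 88 (size 72, align 8) → ends 160
total 160 bytes, alignment 8
160 − 160 = 0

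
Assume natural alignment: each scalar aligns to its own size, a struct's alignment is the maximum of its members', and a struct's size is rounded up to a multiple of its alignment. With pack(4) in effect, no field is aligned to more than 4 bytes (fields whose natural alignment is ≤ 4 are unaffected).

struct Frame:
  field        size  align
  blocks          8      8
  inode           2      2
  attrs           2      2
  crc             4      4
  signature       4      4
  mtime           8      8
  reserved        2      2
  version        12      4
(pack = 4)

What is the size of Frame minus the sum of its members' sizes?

@0: blocks [8B, align 4] → 8
@8: inode [2B, align 2] → 10
@10: attrs [2B, align 2] → 12
@12: crc [4B, align 4] → 16
@16: signature [4B, align 4] → 20
@20: mtime [8B, align 4] → 28
@28: reserved [2B, align 2] → 30
+2 pad (align 4)
@32: version [12B, align 4] → 44
size 44, align 4
data bytes 42, size 44 → padding 2

2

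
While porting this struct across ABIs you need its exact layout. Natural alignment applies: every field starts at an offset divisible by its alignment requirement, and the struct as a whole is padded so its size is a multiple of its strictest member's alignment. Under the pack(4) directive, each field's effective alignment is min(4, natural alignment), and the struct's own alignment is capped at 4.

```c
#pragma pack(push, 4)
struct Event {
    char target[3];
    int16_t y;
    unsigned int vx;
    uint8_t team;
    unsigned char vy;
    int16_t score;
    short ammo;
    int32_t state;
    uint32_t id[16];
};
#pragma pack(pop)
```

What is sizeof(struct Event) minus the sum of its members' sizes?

0..3  target  (3B, 1-aligned)
3..4  -- padding (1B)
4..6  y  (2B, 2-aligned)
6..8  -- padding (2B)
8..12  vx  (4B, 4-aligned)
12..13  team  (1B, 1-aligned)
13..14  vy  (1B, 1-aligned)
14..16  score  (2B, 2-aligned)
16..18  ammo  (2B, 2-aligned)
18..20  -- padding (2B)
20..24  state  (4B, 4-aligned)
24..88  id  (64B, 4-aligned)
sizeof = 88, alignof = 4
data bytes 83, size 88 → padding 5

5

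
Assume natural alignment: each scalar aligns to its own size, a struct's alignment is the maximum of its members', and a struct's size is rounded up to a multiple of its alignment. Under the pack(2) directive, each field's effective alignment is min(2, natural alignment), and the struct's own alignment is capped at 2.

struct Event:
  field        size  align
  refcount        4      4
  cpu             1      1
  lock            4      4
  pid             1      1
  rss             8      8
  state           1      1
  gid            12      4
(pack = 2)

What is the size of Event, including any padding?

34

@0: refcount [4B, align 2] → 4
@4: cpu [1B, align 1] → 5
+1 pad (align 2)
@6: lock [4B, align 2] → 10
@10: pid [1B, align 1] → 11
+1 pad (align 2)
@12: rss [8B, align 2] → 20
@20: state [1B, align 1] → 21
+1 pad (align 2)
@22: gid [12B, align 2] → 34
size 34, align 2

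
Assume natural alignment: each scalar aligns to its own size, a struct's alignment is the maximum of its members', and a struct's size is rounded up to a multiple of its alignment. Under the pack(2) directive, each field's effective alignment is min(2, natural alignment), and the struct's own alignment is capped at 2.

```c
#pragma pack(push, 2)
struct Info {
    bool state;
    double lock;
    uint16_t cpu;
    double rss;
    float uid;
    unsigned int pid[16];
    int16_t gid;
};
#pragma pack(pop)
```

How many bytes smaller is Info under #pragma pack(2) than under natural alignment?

natural layout:
  @0: state [1B, align 1] → 1
  +7 pad (align 8)
  @8: lock [8B, align 8] → 16
  @16: cpu [2B, align 2] → 18
  +6 pad (align 8)
  @24: rss [8B, align 8] → 32
  @32: uid [4B, align 4] → 36
  @36: pid [64B, align 4] → 100
  @100: gid [2B, align 2] → 102
  +2 tail pad (align 8)
  size 104, align 8
packed(2) layout:
  @0: state [1B, align 1] → 1
  +1 pad (align 2)
  @2: lock [8B, align 2] → 10
  @10: cpu [2B, align 2] → 12
  @12: rss [8B, align 2] → 20
  @20: uid [4B, align 2] → 24
  @24: pid [64B, align 2] → 88
  @88: gid [2B, align 2] → 90
  size 90, align 2
104 − 90 = 14

14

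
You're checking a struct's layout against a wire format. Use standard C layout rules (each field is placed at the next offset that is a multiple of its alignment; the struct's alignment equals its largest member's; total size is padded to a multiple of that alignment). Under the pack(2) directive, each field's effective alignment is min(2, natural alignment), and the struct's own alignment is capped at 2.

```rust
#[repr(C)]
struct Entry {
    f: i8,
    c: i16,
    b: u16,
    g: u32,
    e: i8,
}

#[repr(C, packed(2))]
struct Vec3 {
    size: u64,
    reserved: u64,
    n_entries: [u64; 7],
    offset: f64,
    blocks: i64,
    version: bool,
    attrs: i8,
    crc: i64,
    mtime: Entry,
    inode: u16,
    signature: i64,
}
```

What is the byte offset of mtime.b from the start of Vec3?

102

Entry: 0..1  f  (1B, 1-aligned); 1..2  -- padding (1B); 2..4  c  (2B, 2-aligned); 4..6  b  (2B, 2-aligned); 6..8  -- padding (2B); 8..12  g  (4B, 4-aligned); 12..13  e  (1B, 1-aligned); 13..16  -- tail padding (3B); sizeof = 16, alignof = 4
0..8  size  (8B, 2-aligned)
8..16  reserved  (8B, 2-aligned)
16..72  n_entries  (56B, 2-aligned)
72..80  offset  (8B, 2-aligned)
80..88  blocks  (8B, 2-aligned)
88..89  version  (1B, 1-aligned)
89..90  attrs  (1B, 1-aligned)
90..98  crc  (8B, 2-aligned)
98..114  mtime  (16B, 2-aligned)
within Entry: b at 4
98 + 4 = 102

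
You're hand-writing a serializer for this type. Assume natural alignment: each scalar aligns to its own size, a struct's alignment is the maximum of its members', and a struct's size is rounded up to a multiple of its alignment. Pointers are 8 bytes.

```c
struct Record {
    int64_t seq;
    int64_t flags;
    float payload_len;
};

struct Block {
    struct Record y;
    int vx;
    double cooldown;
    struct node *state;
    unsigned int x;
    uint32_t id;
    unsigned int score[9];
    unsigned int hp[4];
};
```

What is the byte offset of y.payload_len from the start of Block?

16

Record: @0: seq [8B, align 8] → 8; @8: flags [8B, align 8] → 16; @16: payload_len [4B, align 4] → 20; +4 tail pad (align 8); size 24, align 8
@0: y [24B, align 8] → 24
within Record: payload_len at 16
0 + 16 = 16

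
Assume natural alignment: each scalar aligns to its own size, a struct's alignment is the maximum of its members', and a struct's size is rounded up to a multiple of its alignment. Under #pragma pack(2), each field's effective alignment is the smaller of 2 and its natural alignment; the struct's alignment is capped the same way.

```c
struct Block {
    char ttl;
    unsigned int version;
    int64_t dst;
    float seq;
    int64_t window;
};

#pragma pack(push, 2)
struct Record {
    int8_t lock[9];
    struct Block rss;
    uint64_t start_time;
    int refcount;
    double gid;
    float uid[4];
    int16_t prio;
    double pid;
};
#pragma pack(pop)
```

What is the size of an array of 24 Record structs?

Block: ttl at 0 (size 1, align 1) → ends 1; pad 3 to align 4 for version; version at 4 (size 4, align 4) → ends 8; dst at 8 (size 8, align 8) → ends 16; seq at 16 (size 4, align 4) → ends 20; pad 4 to align 8 for window; window at 24 (size 8, align 8) → ends 32; total 32 bytes, alignment 8
lock at 0 (size 9, align 1) → ends 9
pad 1 to align 2 for rss
rss at 10 (size 32, align 2) → ends 42
start_time at 42 (size 8, align 2) → ends 50
refcount at 50 (size 4, align 2) → ends 54
gid at 54 (size 8, align 2) → ends 62
uid at 62 (size 16, align 2) → ends 78
prio at 78 (size 2, align 2) → ends 80
pid at 80 (size 8, align 2) → ends 88
total 88 bytes, alignment 2
array of 24: 24 × 88 = 2112

2112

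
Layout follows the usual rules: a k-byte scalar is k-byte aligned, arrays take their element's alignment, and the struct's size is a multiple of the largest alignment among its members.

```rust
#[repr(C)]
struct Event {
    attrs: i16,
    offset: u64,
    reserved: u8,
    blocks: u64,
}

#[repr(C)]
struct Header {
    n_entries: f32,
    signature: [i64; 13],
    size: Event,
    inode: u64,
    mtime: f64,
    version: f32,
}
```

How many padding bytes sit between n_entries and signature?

4

Event: attrs at 0 (size 2, align 2) → ends 2; pad 6 to align 8 for offset; offset at 8 (size 8, align 8) → ends 16; reserved at 16 (size 1, align 1) → ends 17; pad 7 to align 8 for blocks; blocks at 24 (size 8, align 8) → ends 32; total 32 bytes, alignment 8
n_entries at 0 (size 4, align 4) → ends 4
pad 4 to align 8 for signature
signature at 8 (size 104, align 8) → ends 112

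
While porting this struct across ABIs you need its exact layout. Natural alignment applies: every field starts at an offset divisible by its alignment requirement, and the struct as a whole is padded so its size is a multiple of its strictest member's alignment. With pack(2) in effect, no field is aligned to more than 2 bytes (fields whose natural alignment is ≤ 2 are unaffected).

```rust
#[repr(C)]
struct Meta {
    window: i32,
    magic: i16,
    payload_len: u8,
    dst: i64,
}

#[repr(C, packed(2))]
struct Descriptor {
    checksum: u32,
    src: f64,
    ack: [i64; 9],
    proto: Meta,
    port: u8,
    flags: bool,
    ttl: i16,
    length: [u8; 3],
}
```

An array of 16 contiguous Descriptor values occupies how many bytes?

Meta: @0: window [4B, align 4] → 4; @4: magic [2B, align 2] → 6; @6: payload_len [1B, align 1] → 7; +1 pad (align 8); @8: dst [8B, align 8] → 16; size 16, align 8
@0: checksum [4B, align 2] → 4
@4: src [8B, align 2] → 12
@12: ack [72B, align 2] → 84
@84: proto [16B, align 2] → 100
@100: port [1B, align 1] → 101
@101: flags [1B, align 1] → 102
@102: ttl [2B, align 2] → 104
@104: length [3B, align 1] → 107
+1 tail pad (align 2)
size 108, align 2
array of 16: 16 × 108 = 1728

1728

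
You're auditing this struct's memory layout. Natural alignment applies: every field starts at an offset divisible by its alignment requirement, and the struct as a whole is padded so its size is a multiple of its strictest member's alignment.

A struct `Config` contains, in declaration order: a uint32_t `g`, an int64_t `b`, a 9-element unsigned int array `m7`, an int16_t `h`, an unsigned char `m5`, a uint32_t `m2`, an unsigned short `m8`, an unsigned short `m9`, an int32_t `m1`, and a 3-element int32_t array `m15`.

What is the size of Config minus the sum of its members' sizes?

5

g at 0 (size 4, align 4) → ends 4
pad 4 to align 8 for b
b at 8 (size 8, align 8) → ends 16
m7 at 16 (size 36, align 4) → ends 52
h at 52 (size 2, align 2) → ends 54
m5 at 54 (size 1, align 1) → ends 55
pad 1 to align 4 for m2
m2 at 56 (size 4, align 4) → ends 60
m8 at 60 (size 2, align 2) → ends 62
m9 at 62 (size 2, align 2) → ends 64
m1 at 64 (size 4, align 4) → ends 68
m15 at 68 (size 12, align 4) → ends 80
total 80 bytes, alignment 8
data bytes 75, size 80 → padding 5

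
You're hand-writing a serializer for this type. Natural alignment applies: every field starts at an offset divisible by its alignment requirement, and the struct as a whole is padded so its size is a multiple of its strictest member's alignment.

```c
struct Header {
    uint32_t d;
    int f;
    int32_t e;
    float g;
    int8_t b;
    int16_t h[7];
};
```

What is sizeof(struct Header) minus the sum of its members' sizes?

d at 0 (size 4, align 4) → ends 4
f at 4 (size 4, align 4) → ends 8
e at 8 (size 4, align 4) → ends 12
g at 12 (size 4, align 4) → ends 16
b at 16 (size 1, align 1) → ends 17
pad 1 to align 2 for h
h at 18 (size 14, align 2) → ends 32
total 32 bytes, alignment 4
data bytes 31, size 32 → padding 1

1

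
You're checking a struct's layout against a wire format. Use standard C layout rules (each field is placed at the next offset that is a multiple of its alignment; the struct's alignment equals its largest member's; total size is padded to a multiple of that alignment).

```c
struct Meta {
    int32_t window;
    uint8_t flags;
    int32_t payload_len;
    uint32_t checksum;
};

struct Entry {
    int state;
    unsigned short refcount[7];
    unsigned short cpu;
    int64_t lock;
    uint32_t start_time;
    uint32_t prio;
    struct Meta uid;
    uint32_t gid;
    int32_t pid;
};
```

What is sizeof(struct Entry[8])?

512

Meta: 0..4  window  (4B, 4-aligned); 4..5  flags  (1B, 1-aligned); 5..8  -- padding (3B); 8..12  payload_len  (4B, 4-aligned); 12..16  checksum  (4B, 4-aligned); sizeof = 16, alignof = 4
0..4  state  (4B, 4-aligned)
4..18  refcount  (14B, 2-aligned)
18..20  cpu  (2B, 2-aligned)
20..24  -- padding (4B)
24..32  lock  (8B, 8-aligned)
32..36  start_time  (4B, 4-aligned)
36..40  prio  (4B, 4-aligned)
40..56  uid  (16B, 4-aligned)
56..60  gid  (4B, 4-aligned)
60..64  pid  (4B, 4-aligned)
sizeof = 64, alignof = 8
array of 8: 8 × 64 = 512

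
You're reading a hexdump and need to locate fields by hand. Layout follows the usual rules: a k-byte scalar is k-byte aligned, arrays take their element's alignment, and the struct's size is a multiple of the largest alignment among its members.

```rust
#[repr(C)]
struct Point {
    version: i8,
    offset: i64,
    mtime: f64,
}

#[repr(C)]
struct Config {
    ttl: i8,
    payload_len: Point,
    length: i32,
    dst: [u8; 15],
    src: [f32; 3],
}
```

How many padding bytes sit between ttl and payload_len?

7

Point: @0: version [1B, align 1] → 1; +7 pad (align 8); @8: offset [8B, align 8] → 16; @16: mtime [8B, align 8] → 24; size 24, align 8
@0: ttl [1B, align 1] → 1
+7 pad (align 8)
@8: payload_len [24B, align 8] → 32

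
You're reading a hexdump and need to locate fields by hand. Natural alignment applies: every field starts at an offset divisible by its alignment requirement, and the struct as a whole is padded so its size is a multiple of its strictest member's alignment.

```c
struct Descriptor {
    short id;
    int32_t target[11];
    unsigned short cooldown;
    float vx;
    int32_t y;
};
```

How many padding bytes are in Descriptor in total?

id at 0 (size 2, align 2) → ends 2
pad 2 to align 4 for target
target at 4 (size 44, align 4) → ends 48
cooldown at 48 (size 2, align 2) → ends 50
pad 2 to align 4 for vx
vx at 52 (size 4, align 4) → ends 56
y at 56 (size 4, align 4) → ends 60
total 60 bytes, alignment 4
data bytes 56, size 60 → padding 4

4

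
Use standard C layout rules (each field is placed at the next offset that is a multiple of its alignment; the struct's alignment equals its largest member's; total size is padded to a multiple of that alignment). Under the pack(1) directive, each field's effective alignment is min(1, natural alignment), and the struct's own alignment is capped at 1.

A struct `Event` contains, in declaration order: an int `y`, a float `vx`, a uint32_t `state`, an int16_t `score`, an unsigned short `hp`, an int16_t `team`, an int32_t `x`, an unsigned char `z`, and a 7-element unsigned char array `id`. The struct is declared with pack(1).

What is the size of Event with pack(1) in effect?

@0: y [4B, align 1] → 4
@4: vx [4B, align 1] → 8
@8: state [4B, align 1] → 12
@12: score [2B, align 1] → 14
@14: hp [2B, align 1] → 16
@16: team [2B, align 1] → 18
@18: x [4B, align 1] → 22
@22: z [1B, align 1] → 23
@23: id [7B, align 1] → 30
size 30, align 1

30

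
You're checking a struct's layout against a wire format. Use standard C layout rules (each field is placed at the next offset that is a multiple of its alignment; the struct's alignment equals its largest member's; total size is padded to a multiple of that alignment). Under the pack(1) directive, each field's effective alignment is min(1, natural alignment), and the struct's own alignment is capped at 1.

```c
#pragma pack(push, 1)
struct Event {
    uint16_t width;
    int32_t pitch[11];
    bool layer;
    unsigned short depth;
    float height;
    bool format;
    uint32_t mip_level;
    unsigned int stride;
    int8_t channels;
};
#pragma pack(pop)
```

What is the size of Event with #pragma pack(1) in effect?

63

0..2  width  (2B, 1-aligned)
2..46  pitch  (44B, 1-aligned)
46..47  layer  (1B, 1-aligned)
47..49  depth  (2B, 1-aligned)
49..53  height  (4B, 1-aligned)
53..54  format  (1B, 1-aligned)
54..58  mip_level  (4B, 1-aligned)
58..62  stride  (4B, 1-aligned)
62..63  channels  (1B, 1-aligned)
sizeof = 63, alignof = 1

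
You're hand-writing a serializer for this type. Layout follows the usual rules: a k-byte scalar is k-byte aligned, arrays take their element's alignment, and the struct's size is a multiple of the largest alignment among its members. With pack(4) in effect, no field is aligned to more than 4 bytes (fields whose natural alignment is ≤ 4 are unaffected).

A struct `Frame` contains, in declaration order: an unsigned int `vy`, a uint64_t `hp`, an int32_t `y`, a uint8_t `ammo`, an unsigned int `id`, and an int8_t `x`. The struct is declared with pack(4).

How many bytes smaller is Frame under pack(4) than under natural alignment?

4

natural layout:
  vy at 0 (size 4, align 4) → ends 4
  pad 4 to align 8 for hp
  hp at 8 (size 8, align 8) → ends 16
  y at 16 (size 4, align 4) → ends 20
  ammo at 20 (size 1, align 1) → ends 21
  pad 3 to align 4 for id
  id at 24 (size 4, align 4) → ends 28
  x at 28 (size 1, align 1) → ends 29
  tail pad 3 to reach multiple of 8
  total 32 bytes, alignment 8
packed(4) layout:
  vy at 0 (size 4, align 4) → ends 4
  hp at 4 (size 8, align 4) → ends 12
  y at 12 (size 4, align 4) → ends 16
  ammo at 16 (size 1, align 1) → ends 17
  pad 3 to align 4 for id
  id at 20 (size 4, align 4) → ends 24
  x at 24 (size 1, align 1) → ends 25
  tail pad 3 to reach multiple of 4
  total 28 bytes, alignment 4
32 − 28 = 4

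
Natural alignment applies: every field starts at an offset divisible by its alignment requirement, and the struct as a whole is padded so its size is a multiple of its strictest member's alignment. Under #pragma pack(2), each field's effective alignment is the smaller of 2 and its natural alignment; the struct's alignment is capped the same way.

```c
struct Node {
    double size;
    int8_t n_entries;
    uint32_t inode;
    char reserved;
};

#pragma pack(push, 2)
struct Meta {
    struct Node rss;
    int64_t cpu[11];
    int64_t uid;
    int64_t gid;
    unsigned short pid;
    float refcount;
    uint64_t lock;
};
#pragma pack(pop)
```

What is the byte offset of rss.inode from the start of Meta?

12

Node: 0..8  size  (8B, 8-aligned); 8..9  n_entries  (1B, 1-aligned); 9..12  -- padding (3B); 12..16  inode  (4B, 4-aligned); 16..17  reserved  (1B, 1-aligned); 17..24  -- tail padding (7B); sizeof = 24, alignof = 8
0..24  rss  (24B, 2-aligned)
within Node: inode at 12
0 + 12 = 12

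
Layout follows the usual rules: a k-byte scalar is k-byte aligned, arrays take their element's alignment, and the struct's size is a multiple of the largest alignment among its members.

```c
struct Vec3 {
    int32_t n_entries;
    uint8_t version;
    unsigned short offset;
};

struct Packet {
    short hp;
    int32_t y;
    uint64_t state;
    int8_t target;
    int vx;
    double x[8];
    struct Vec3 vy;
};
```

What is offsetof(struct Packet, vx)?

20

Vec3: @0: n_entries [4B, align 4] → 4; @4: version [1B, align 1] → 5; +1 pad (align 2); @6: offset [2B, align 2] → 8; size 8, align 4
@0: hp [2B, align 2] → 2
+2 pad (align 4)
@4: y [4B, align 4] → 8
@8: state [8B, align 8] → 16
@16: target [1B, align 1] → 17
+3 pad (align 4)
@20: vx [4B, align 4] → 24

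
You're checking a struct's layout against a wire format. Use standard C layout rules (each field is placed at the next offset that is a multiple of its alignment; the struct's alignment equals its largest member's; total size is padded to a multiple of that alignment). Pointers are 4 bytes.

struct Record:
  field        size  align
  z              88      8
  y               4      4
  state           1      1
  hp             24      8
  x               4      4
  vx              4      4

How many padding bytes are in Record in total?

z at 0 (size 88, align 8) → ends 88
y at 88 (size 4, align 4) → ends 92
state at 92 (size 1, align 1) → ends 93
pad 3 to align 8 for hp
hp at 96 (size 24, align 8) → ends 120
x at 120 (size 4, align 4) → ends 124
vx at 124 (size 4, align 4) → ends 128
total 128 bytes, alignment 8
data bytes 125, size 128 → padding 3

3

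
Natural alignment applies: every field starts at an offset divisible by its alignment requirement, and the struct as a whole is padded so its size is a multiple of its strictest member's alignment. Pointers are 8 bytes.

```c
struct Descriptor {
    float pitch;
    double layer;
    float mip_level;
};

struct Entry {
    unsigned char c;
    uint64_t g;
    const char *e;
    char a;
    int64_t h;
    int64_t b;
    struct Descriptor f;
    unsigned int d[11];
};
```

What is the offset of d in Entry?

Descriptor: 0..4  pitch  (4B, 4-aligned); 4..8  -- padding (4B); 8..16  layer  (8B, 8-aligned); 16..20  mip_level  (4B, 4-aligned); 20..24  -- tail padding (4B); sizeof = 24, alignof = 8
0..1  c  (1B, 1-aligned)
1..8  -- padding (7B)
8..16  g  (8B, 8-aligned)
16..24  e  (8B, 8-aligned)
24..25  a  (1B, 1-aligned)
25..32  -- padding (7B)
32..40  h  (8B, 8-aligned)
40..48  b  (8B, 8-aligned)
48..72  f  (24B, 8-aligned)
72..116  d  (44B, 4-aligned)

72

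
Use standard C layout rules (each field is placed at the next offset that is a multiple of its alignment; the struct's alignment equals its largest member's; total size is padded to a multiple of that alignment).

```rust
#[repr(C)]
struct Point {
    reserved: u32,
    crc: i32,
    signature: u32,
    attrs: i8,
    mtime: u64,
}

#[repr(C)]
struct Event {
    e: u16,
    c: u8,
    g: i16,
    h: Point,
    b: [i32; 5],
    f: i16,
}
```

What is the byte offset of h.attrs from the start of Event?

20

Point: @0: reserved [4B, align 4] → 4; @4: crc [4B, align 4] → 8; @8: signature [4B, align 4] → 12; @12: attrs [1B, align 1] → 13; +3 pad (align 8); @16: mtime [8B, align 8] → 24; size 24, align 8
@0: e [2B, align 2] → 2
@2: c [1B, align 1] → 3
+1 pad (align 2)
@4: g [2B, align 2] → 6
+2 pad (align 8)
@8: h [24B, align 8] → 32
within Point: attrs at 12
8 + 12 = 20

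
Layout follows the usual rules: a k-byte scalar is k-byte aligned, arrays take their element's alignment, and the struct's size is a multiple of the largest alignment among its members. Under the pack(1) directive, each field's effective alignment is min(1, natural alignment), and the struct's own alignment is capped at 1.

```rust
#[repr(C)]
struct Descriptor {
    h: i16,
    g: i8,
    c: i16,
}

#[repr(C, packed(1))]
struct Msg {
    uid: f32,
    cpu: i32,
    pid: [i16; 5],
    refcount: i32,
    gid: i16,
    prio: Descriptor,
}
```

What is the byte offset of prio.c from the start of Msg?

Descriptor: 0..2  h  (2B, 2-aligned); 2..3  g  (1B, 1-aligned); 3..4  -- padding (1B); 4..6  c  (2B, 2-aligned); sizeof = 6, alignof = 2
0..4  uid  (4B, 1-aligned)
4..8  cpu  (4B, 1-aligned)
8..18  pid  (10B, 1-aligned)
18..22  refcount  (4B, 1-aligned)
22..24  gid  (2B, 1-aligned)
24..30  prio  (6B, 1-aligned)
within Descriptor: c at 4
24 + 4 = 28

28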